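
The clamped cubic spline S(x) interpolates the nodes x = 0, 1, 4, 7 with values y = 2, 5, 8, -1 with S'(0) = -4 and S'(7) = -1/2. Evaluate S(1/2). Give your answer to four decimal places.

2.3004

With M_i denoting the second derivative at x_i, h_i = 1, 3, 3, and Δ_i = (y_(i+1) − y_i)/h_i = 3, 1, -3:
  1·M_0 + 8·M_1 + 3·M_2 = 6(Δ_1 - Δ_0) = -12
  3·M_1 + 12·M_2 + 3·M_3 = 6(Δ_2 - Δ_1) = -24
Clamped end conditions give two more equations: 2h_0·M_0 + h_0·M_1 = 6(Δ_0 - S'(0)) = 42 and h_2·M_2 + 2h_2·M_3 = 6(S'(7) - Δ_2) = 15.
Solving: M_0 = 707/31, M_1 = -112/31, M_2 = -61/31, M_3 = 108/31.
On [0, 1], S(x) = 2 - 4·x + 707/62·x² - 273/62·x³.
With x = 1/2: S(1/2) = 1141/496.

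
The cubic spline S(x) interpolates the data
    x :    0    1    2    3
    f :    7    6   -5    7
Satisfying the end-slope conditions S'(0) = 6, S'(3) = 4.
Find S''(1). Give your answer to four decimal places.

-26.5333

With m_i denoting the second derivative at x_i, h_i = 1, 1, 1, and Δ_i = (y_(i+1) − y_i)/h_i = -1, -11, 12:
  1·m_0 + 4·m_1 + 1·m_2 = 6(Δ_1 - Δ_0) = -60
  1·m_1 + 4·m_2 + 1·m_3 = 6(Δ_2 - Δ_1) = 138
Clamped end conditions give two more equations: 2h_0·m_0 + h_0·m_1 = 6(Δ_0 - S'(0)) = -42 and h_2·m_2 + 2h_2·m_3 = 6(S'(3) - Δ_2) = -48.
Solving: m_0 = -116/15, m_1 = -398/15, m_2 = 808/15, m_3 = -764/15.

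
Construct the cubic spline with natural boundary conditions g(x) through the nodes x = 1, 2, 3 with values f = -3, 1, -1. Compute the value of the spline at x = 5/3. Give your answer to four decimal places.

0.2222

Let σ_i = g''(x_i). Step sizes h_i = 1, 1; slopes of the chords Δ_i = (y_(i+1) - y_i)/h_i = 4, -2.
  1·σ_0 + 4·σ_1 + 1·σ_2 = 6(Δ_1 - Δ_0) = -36
Natural end conditions: σ_0 = σ_2 = 0.
Solving the tridiagonal system: σ_0 = 0, σ_1 = -9, σ_2 = 0.
On [1, 2], g(x) = -3 + 11/2·(x - 1) + 0·(x - 1)² - 3/2·(x - 1)³.
With (x - 1) = 2/3: g(5/3) = 2/9.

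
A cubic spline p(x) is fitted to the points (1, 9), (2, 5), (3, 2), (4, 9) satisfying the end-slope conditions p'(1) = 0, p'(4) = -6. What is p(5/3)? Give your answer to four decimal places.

Let σ_i = p''(x_i). Step sizes h_i = 1, 1, 1; slopes of the chords Δ_i = (y_(i+1) - y_i)/h_i = -4, -3, 7.
  1·σ_0 + 4·σ_1 + 1·σ_2 = 6(Δ_1 - Δ_0) = 6
  1·σ_1 + 4·σ_2 + 1·σ_3 = 6(Δ_2 - Δ_1) = 60
Clamped end conditions give two more equations: 2h_0·σ_0 + h_0·σ_1 = 6(Δ_0 - p'(1)) = -24 and h_2·σ_2 + 2h_2·σ_3 = 6(p'(4) - Δ_2) = -78.
Forward elimination and back-substitution give σ_0 = -52/5, σ_1 = -16/5, σ_2 = 146/5, σ_3 = -268/5.
On [1, 2], p(x) = 9 + 0·(x - 1) - 26/5·(x - 1)² + 6/5·(x - 1)³.
With (x - 1) = 2/3: p(5/3) = 317/45.

7.0444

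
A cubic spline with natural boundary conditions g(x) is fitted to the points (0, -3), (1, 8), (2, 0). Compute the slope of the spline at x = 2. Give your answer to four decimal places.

-12.7500

Put m_i = g'' at the i-th knot. Here h = (1, 1) and Δ = (11, -8), so the interior equations h_(i-1)·m_(i-1) + 2(h_(i-1)+h_i)·m_i + h_i·m_(i+1) = 6(Δ_i − Δ_(i-1)) read
  1·m_0 + 4·m_1 + 1·m_2 = 6(Δ_1 - Δ_0) = -114
Natural end conditions: m_0 = m_2 = 0.
Forward elimination and back-substitution give m_0 = 0, m_1 = -57/2, m_2 = 0.
On [1, 2], g'(x) = b_1 + 2c_1·(x - 1) + 3d_1·(x - 1)² with b_1 = Δ_1 - h_1(2m_1 + m_2)/6 = 3/2, c_1 = m_1/2 = -57/4, d_1 = (m_2 - m_1)/(6h_1) = 19/4. So g'(2) = -51/4.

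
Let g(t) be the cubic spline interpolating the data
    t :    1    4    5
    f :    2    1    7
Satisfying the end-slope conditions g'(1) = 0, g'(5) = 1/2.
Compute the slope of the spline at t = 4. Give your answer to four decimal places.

6.4375

Let M_i = g''(x_i). Step sizes h_i = 3, 1; slopes of the chords Δ_i = (y_(i+1) - y_i)/h_i = -1/3, 6.
  3·M_0 + 8·M_1 + 1·M_2 = 6(Δ_1 - Δ_0) = 38
Clamped end conditions give two more equations: 2h_0·M_0 + h_0·M_1 = 6(Δ_0 - g'(1)) = -2 and h_1·M_1 + 2h_1·M_2 = 6(g'(5) - Δ_1) = -33.
Hence M_0 = -119/24, M_1 = 37/4, M_2 = -169/8.
On [4, 5], g'(t) = b_1 + 2c_1·(t - 4) + 3d_1·(t - 4)² with b_1 = Δ_1 - h_1(2M_1 + M_2)/6 = 103/16, c_1 = M_1/2 = 37/8, d_1 = (M_2 - M_1)/(6h_1) = -81/16. So g'(4) = 103/16.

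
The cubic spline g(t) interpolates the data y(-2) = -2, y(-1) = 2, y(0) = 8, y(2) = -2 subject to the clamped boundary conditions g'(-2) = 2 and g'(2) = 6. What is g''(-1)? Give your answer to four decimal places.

With M_i denoting the second derivative at x_i, h_i = 1, 1, 2, and Δ_i = (y_(i+1) − y_i)/h_i = 4, 6, -5:
  1·M_0 + 4·M_1 + 1·M_2 = 6(Δ_1 - Δ_0) = 12
  1·M_1 + 6·M_2 + 2·M_3 = 6(Δ_2 - Δ_1) = -66
Clamped end conditions give two more equations: 2h_0·M_0 + h_0·M_1 = 6(Δ_0 - g'(-2)) = 12 and h_2·M_2 + 2h_2·M_3 = 6(g'(2) - Δ_2) = 66.
Solving the tridiagonal system: M_0 = 23/11, M_1 = 86/11, M_2 = -235/11, M_3 = 299/11.

7.8182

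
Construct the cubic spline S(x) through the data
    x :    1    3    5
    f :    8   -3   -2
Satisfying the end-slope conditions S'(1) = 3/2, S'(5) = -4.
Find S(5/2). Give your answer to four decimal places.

-0.2617

With M_i denoting the second derivative at x_i, h_i = 2, 2, and Δ_i = (y_(i+1) − y_i)/h_i = -11/2, 1/2:
  2·M_0 + 8·M_1 + 2·M_2 = 6(Δ_1 - Δ_0) = 36
Clamped end conditions give two more equations: 2h_0·M_0 + h_0·M_1 = 6(Δ_0 - S'(1)) = -42 and h_1·M_1 + 2h_1·M_2 = 6(S'(5) - Δ_1) = -27.
Solving the tridiagonal system: M_0 = -131/8, M_1 = 47/4, M_2 = -101/8.
On [1, 3], S(x) = 8 + 3/2·(x - 1) - 131/16·(x - 1)² + 75/32·(x - 1)³.
With (x - 1) = 3/2: S(5/2) = -67/256.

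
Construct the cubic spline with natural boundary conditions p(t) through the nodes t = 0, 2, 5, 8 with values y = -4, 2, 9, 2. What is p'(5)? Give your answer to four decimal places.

Put m_i = p'' at the i-th knot. Here h = (2, 3, 3) and Δ = (3, 7/3, -7/3), so the interior equations h_(i-1)·m_(i-1) + 2(h_(i-1)+h_i)·m_i + h_i·m_(i+1) = 6(Δ_i − Δ_(i-1)) read
  2·m_0 + 10·m_1 + 3·m_2 = 6(Δ_1 - Δ_0) = -4
  3·m_1 + 12·m_2 + 3·m_3 = 6(Δ_2 - Δ_1) = -28
Natural end conditions: m_0 = m_3 = 0.
Solving: m_0 = 0, m_1 = 12/37, m_2 = -268/111, m_3 = 0.
On [5, 8], p'(t) = b_2 + 2c_2·(t - 5) + 3d_2·(t - 5)² with b_2 = Δ_2 - h_2(2m_2 + m_3)/6 = 3/37, c_2 = m_2/2 = -134/111, d_2 = (m_3 - m_2)/(6h_2) = 134/999. So p'(5) = 3/37.

0.0811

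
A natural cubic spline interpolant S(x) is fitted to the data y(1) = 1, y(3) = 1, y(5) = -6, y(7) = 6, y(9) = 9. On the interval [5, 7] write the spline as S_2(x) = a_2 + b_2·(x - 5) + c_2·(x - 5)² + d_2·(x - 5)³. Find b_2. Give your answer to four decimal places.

Put m_i = S'' at the i-th knot. Here h = (2, 2, 2, 2) and Δ = (0, -7/2, 6, 3/2), so the interior equations h_(i-1)·m_(i-1) + 2(h_(i-1)+h_i)·m_i + h_i·m_(i+1) = 6(Δ_i − Δ_(i-1)) read
  2·m_0 + 8·m_1 + 2·m_2 = 6(Δ_1 - Δ_0) = -21
  2·m_1 + 8·m_2 + 2·m_3 = 6(Δ_2 - Δ_1) = 57
  2·m_2 + 8·m_3 + 2·m_4 = 6(Δ_3 - Δ_2) = -27
Natural end conditions: m_0 = m_4 = 0.
Hence m_0 = 0, m_1 = -285/56, m_2 = 69/7, m_3 = -327/56, m_4 = 0.
On [5, 7], with S_2(x) = a_2 + b_2·(x - 5) + c_2·(x - 5)² + d_2·(x - 5)³: c_2 = m_2/2 = 69/14, d_2 = (m_3 - m_2)/(6h_2) = -293/224, b_2 = Δ_2 - h_2(2m_2 + m_3)/6 = 11/8.

1.3750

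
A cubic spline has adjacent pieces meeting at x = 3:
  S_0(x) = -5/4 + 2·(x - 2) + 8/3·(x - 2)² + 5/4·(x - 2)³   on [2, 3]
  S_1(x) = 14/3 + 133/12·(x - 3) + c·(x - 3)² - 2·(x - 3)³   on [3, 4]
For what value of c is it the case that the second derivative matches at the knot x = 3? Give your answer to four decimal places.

S_0''(x) = 16/3 + 15/2·(x - 2), so S_0''(3) = 77/6. On the right, S_1''(3) = 2c, so c = 77/12.

6.4167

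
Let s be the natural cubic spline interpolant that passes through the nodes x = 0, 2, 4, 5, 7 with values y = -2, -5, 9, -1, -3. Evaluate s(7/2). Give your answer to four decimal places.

8.6732

Let σ_i = s''(x_i). Step sizes h_i = 2, 2, 1, 2; slopes of the chords Δ_i = (y_(i+1) - y_i)/h_i = -3/2, 7, -10, -1.
  2·σ_0 + 8·σ_1 + 2·σ_2 = 6(Δ_1 - Δ_0) = 51
  2·σ_1 + 6·σ_2 + 1·σ_3 = 6(Δ_2 - Δ_1) = -102
  1·σ_2 + 6·σ_3 + 2·σ_4 = 6(Δ_3 - Δ_2) = 54
Natural end conditions: σ_0 = σ_4 = 0.
Forward elimination and back-substitution give σ_0 = 0, σ_1 = 3117/256, σ_2 = -1485/64, σ_3 = 1647/128, σ_4 = 0.
On [2, 4], s(x) = -5 + 847/128·(x - 2) + 3117/512·(x - 2)² - 3019/1024·(x - 2)³.
With (x - 2) = 3/2: s(7/2) = 71051/8192.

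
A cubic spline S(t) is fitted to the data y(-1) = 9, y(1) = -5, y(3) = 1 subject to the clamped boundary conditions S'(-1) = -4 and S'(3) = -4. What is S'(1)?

-1

Put m_i = S'' at the i-th knot. Here h = (2, 2) and Δ = (-7, 3), so the interior equations h_(i-1)·m_(i-1) + 2(h_(i-1)+h_i)·m_i + h_i·m_(i+1) = 6(Δ_i − Δ_(i-1)) read
  2·m_0 + 8·m_1 + 2·m_2 = 6(Δ_1 - Δ_0) = 60
Clamped end conditions give two more equations: 2h_0·m_0 + h_0·m_1 = 6(Δ_0 - S'(-1)) = -18 and h_1·m_1 + 2h_1·m_2 = 6(S'(3) - Δ_1) = -42.
Solving: m_0 = -12, m_1 = 15, m_2 = -18.
On [1, 3], S'(t) = b_1 + 2c_1·(t - 1) + 3d_1·(t - 1)² with b_1 = Δ_1 - h_1(2m_1 + m_2)/6 = -1, c_1 = m_1/2 = 15/2, d_1 = (m_2 - m_1)/(6h_1) = -11/4. So S'(1) = -1.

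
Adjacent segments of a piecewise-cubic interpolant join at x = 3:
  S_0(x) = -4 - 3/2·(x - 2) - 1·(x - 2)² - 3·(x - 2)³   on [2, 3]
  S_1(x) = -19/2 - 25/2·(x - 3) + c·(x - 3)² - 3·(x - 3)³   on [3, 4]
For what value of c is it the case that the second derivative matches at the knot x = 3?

-10

S_0''(x) = -2 - 18·(x - 2), so S_0''(3) = -20. On the right, S_1''(3) = 2c, so c = -10.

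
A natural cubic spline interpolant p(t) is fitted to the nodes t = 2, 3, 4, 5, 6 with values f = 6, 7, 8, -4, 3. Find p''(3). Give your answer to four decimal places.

7.6071

Write m_i for p''(x_i). With h_i = 1, 1, 1, 1 and divided differences Δ_i = 1, 1, -12, 7, the continuity of p' gives the tridiagonal system
  1·m_0 + 4·m_1 + 1·m_2 = 6(Δ_1 - Δ_0) = 0
  1·m_1 + 4·m_2 + 1·m_3 = 6(Δ_2 - Δ_1) = -78
  1·m_2 + 4·m_3 + 1·m_4 = 6(Δ_3 - Δ_2) = 114
Natural end conditions: m_0 = m_4 = 0.
Forward elimination and back-substitution give m_0 = 0, m_1 = 213/28, m_2 = -213/7, m_3 = 1011/28, m_4 = 0.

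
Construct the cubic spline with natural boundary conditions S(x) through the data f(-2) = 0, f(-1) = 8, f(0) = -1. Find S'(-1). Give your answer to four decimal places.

-0.5000

Write σ_i for S''(x_i). With h_i = 1, 1 and divided differences Δ_i = 8, -9, the continuity of S' gives the tridiagonal system
  1·σ_0 + 4·σ_1 + 1·σ_2 = 6(Δ_1 - Δ_0) = -102
Natural end conditions: σ_0 = σ_2 = 0.
Solving: σ_0 = 0, σ_1 = -51/2, σ_2 = 0.
On [-1, 0], S'(x) = b_1 + 2c_1·(x + 1) + 3d_1·(x + 1)² with b_1 = Δ_1 - h_1(2σ_1 + σ_2)/6 = -1/2, c_1 = σ_1/2 = -51/4, d_1 = (σ_2 - σ_1)/(6h_1) = 17/4. So S'(-1) = -1/2.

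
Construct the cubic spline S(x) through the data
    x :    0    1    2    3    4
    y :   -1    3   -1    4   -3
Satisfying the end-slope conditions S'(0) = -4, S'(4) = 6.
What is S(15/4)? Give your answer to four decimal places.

-2.9074

Let σ_i = S''(x_i). Step sizes h_i = 1, 1, 1, 1; slopes of the chords Δ_i = (y_(i+1) - y_i)/h_i = 4, -4, 5, -7.
  1·σ_0 + 4·σ_1 + 1·σ_2 = 6(Δ_1 - Δ_0) = -48
  1·σ_1 + 4·σ_2 + 1·σ_3 = 6(Δ_2 - Δ_1) = 54
  1·σ_2 + 4·σ_3 + 1·σ_4 = 6(Δ_3 - Δ_2) = -72
Clamped end conditions give two more equations: 2h_0·σ_0 + h_0·σ_1 = 6(Δ_0 - S'(0)) = 48 and h_3·σ_3 + 2h_3·σ_4 = 6(S'(4) - Δ_3) = 78.
Solving: σ_0 = 271/7, σ_1 = -206/7, σ_2 = 31, σ_3 = -284/7, σ_4 = 415/7.
On [3, 4], S(x) = 4 - 47/14·(x - 3) - 142/7·(x - 3)² + 233/14·(x - 3)³.
With (x - 3) = 3/4: S(15/4) = -2605/896.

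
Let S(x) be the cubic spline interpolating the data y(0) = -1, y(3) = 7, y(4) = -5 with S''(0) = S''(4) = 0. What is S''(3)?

-11

With M_i denoting the second derivative at x_i, h_i = 3, 1, and Δ_i = (y_(i+1) − y_i)/h_i = 8/3, -12:
  3·M_0 + 8·M_1 + 1·M_2 = 6(Δ_1 - Δ_0) = -88
Natural end conditions: M_0 = M_2 = 0.
Solving: M_0 = 0, M_1 = -11, M_2 = 0.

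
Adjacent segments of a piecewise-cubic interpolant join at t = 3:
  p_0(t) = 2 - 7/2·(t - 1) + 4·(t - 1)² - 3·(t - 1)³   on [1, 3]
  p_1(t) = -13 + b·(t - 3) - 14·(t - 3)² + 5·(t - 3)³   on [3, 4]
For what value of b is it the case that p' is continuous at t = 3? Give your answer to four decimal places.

-23.5000

p_0'(t) = -7/2 + 8·(t - 1) - 9·(t - 1)², so p_0'(3) = -47/2. On the right, p_1'(3) = b, so b = -47/2.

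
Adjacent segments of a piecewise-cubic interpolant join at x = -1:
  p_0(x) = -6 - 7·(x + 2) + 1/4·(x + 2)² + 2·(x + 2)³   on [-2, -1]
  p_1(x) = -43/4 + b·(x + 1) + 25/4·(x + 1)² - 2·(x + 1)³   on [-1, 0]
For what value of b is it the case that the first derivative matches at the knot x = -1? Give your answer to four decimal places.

p_0'(x) = -7 + 1/2·(x + 2) + 6·(x + 2)², so p_0'(-1) = -1/2. On the right, p_1'(-1) = b, so b = -1/2.

-0.5000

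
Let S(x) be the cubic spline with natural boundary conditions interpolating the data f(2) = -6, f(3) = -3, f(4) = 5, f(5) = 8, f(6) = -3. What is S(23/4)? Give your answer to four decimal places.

With σ_i denoting the second derivative at x_i, h_i = 1, 1, 1, 1, and Δ_i = (y_(i+1) − y_i)/h_i = 3, 8, 3, -11:
  1·σ_0 + 4·σ_1 + 1·σ_2 = 6(Δ_1 - Δ_0) = 30
  1·σ_1 + 4·σ_2 + 1·σ_3 = 6(Δ_2 - Δ_1) = -30
  1·σ_2 + 4·σ_3 + 1·σ_4 = 6(Δ_3 - Δ_2) = -84
Natural end conditions: σ_0 = σ_4 = 0.
Solving the tridiagonal system: σ_0 = 0, σ_1 = 243/28, σ_2 = -33/7, σ_3 = -555/28, σ_4 = 0.
On [5, 6], S(x) = 8 - 123/28·(x - 5) - 555/56·(x - 5)² + 185/56·(x - 5)³.
With (x - 5) = 3/4: S(23/4) = 1879/3584.

0.5243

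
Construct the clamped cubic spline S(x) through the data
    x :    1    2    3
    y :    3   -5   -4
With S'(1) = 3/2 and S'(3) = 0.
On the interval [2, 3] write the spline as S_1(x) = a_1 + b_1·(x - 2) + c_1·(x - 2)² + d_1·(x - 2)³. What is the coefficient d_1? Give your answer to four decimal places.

Let M_i = S''(x_i). Step sizes h_i = 1, 1; slopes of the chords Δ_i = (y_(i+1) - y_i)/h_i = -8, 1.
  1·M_0 + 4·M_1 + 1·M_2 = 6(Δ_1 - Δ_0) = 54
Clamped end conditions give two more equations: 2h_0·M_0 + h_0·M_1 = 6(Δ_0 - S'(1)) = -57 and h_1·M_1 + 2h_1·M_2 = 6(S'(3) - Δ_1) = -6.
Hence M_0 = -171/4, M_1 = 57/2, M_2 = -69/4.
On [2, 3], with S_1(x) = a_1 + b_1·(x - 2) + c_1·(x - 2)² + d_1·(x - 2)³: c_1 = M_1/2 = 57/4, d_1 = (M_2 - M_1)/(6h_1) = -61/8, b_1 = Δ_1 - h_1(2M_1 + M_2)/6 = -45/8.

-7.6250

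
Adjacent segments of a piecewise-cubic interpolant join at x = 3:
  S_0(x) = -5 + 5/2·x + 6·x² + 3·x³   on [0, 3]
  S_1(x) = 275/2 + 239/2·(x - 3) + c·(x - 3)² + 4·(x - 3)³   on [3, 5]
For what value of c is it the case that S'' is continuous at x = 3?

S_0''(x) = 12 + 18·x, so S_0''(3) = 66. On the right, S_1''(3) = 2c, so c = 33.

33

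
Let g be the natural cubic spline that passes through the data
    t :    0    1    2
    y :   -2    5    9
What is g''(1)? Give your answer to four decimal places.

-4.5000

Let M_i = g''(x_i). Step sizes h_i = 1, 1; slopes of the chords Δ_i = (y_(i+1) - y_i)/h_i = 7, 4.
  1·M_0 + 4·M_1 + 1·M_2 = 6(Δ_1 - Δ_0) = -18
Natural end conditions: M_0 = M_2 = 0.
Hence M_0 = 0, M_1 = -9/2, M_2 = 0.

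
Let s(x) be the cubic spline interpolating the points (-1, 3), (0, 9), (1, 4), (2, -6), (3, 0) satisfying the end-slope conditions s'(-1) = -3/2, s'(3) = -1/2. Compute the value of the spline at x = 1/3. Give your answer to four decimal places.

9.2434

Put m_i = s'' at the i-th knot. Here h = (1, 1, 1, 1) and Δ = (6, -5, -10, 6), so the interior equations h_(i-1)·m_(i-1) + 2(h_(i-1)+h_i)·m_i + h_i·m_(i+1) = 6(Δ_i − Δ_(i-1)) read
  1·m_0 + 4·m_1 + 1·m_2 = 6(Δ_1 - Δ_0) = -66
  1·m_1 + 4·m_2 + 1·m_3 = 6(Δ_2 - Δ_1) = -30
  1·m_2 + 4·m_3 + 1·m_4 = 6(Δ_3 - Δ_2) = 96
Clamped end conditions give two more equations: 2h_0·m_0 + h_0·m_1 = 6(Δ_0 - s'(-1)) = 45 and h_3·m_3 + 2h_3·m_4 = 6(s'(3) - Δ_3) = -39.
Forward elimination and back-substitution give m_0 = 235/7, m_1 = -155/7, m_2 = -11, m_3 = 253/7, m_4 = -263/7.
On [0, 1], s(x) = 9 + 59/14·x - 155/14·x² + 13/7·x³.
With x = 1/3: s(1/3) = 1747/189.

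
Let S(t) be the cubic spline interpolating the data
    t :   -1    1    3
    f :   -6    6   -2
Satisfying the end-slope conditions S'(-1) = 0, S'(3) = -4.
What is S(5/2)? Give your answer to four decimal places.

0.6094

Let M_i = S''(x_i). Step sizes h_i = 2, 2; slopes of the chords Δ_i = (y_(i+1) - y_i)/h_i = 6, -4.
  2·M_0 + 8·M_1 + 2·M_2 = 6(Δ_1 - Δ_0) = -60
Clamped end conditions give two more equations: 2h_0·M_0 + h_0·M_1 = 6(Δ_0 - S'(-1)) = 36 and h_1·M_1 + 2h_1·M_2 = 6(S'(3) - Δ_1) = 0.
Solving: M_0 = 31/2, M_1 = -13, M_2 = 13/2.
On [1, 3], S(t) = 6 + 5/2·(t - 1) - 13/2·(t - 1)² + 13/8·(t - 1)³.
With (t - 1) = 3/2: S(5/2) = 39/64.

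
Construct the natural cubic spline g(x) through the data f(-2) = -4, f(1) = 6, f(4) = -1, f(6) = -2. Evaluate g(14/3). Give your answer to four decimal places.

Put σ_i = g'' at the i-th knot. Here h = (3, 3, 2) and Δ = (10/3, -7/3, -1/2), so the interior equations h_(i-1)·σ_(i-1) + 2(h_(i-1)+h_i)·σ_i + h_i·σ_(i+1) = 6(Δ_i − Δ_(i-1)) read
  3·σ_0 + 12·σ_1 + 3·σ_2 = 6(Δ_1 - Δ_0) = -34
  3·σ_1 + 10·σ_2 + 2·σ_3 = 6(Δ_2 - Δ_1) = 11
Natural end conditions: σ_0 = σ_3 = 0.
Solving the tridiagonal system: σ_0 = 0, σ_1 = -373/111, σ_2 = 78/37, σ_3 = 0.
On [4, 6], g(x) = -1 - 141/74·(x - 4) + 39/37·(x - 4)² - 13/74·(x - 4)³.
With (x - 4) = 2/3: g(14/3) = -1852/999.

-1.8539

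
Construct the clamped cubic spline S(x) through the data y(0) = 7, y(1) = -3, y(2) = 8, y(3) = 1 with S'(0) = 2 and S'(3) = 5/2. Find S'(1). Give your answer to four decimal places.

-0.3667

Write m_i for S''(x_i). With h_i = 1, 1, 1 and divided differences Δ_i = -10, 11, -7, the continuity of S' gives the tridiagonal system
  1·m_0 + 4·m_1 + 1·m_2 = 6(Δ_1 - Δ_0) = 126
  1·m_1 + 4·m_2 + 1·m_3 = 6(Δ_2 - Δ_1) = -108
Clamped end conditions give two more equations: 2h_0·m_0 + h_0·m_1 = 6(Δ_0 - S'(0)) = -72 and h_2·m_2 + 2h_2·m_3 = 6(S'(3) - Δ_2) = 57.
Hence m_0 = -1009/15, m_1 = 938/15, m_2 = -853/15, m_3 = 854/15.
On [1, 2], S'(x) = b_1 + 2c_1·(x - 1) + 3d_1·(x - 1)² with b_1 = Δ_1 - h_1(2m_1 + m_2)/6 = -11/30, c_1 = m_1/2 = 469/15, d_1 = (m_2 - m_1)/(6h_1) = -199/10. So S'(1) = -11/30.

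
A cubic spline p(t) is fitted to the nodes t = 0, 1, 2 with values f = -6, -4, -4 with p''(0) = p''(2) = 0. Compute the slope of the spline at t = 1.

1

Write M_i for p''(x_i). With h_i = 1, 1 and divided differences Δ_i = 2, 0, the continuity of p' gives the tridiagonal system
  1·M_0 + 4·M_1 + 1·M_2 = 6(Δ_1 - Δ_0) = -12
Natural end conditions: M_0 = M_2 = 0.
Hence M_0 = 0, M_1 = -3, M_2 = 0.
On [1, 2], p'(t) = b_1 + 2c_1·(t - 1) + 3d_1·(t - 1)² with b_1 = Δ_1 - h_1(2M_1 + M_2)/6 = 1, c_1 = M_1/2 = -3/2, d_1 = (M_2 - M_1)/(6h_1) = 1/2. So p'(1) = 1.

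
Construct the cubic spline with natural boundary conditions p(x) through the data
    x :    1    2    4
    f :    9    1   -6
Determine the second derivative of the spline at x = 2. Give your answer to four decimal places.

Let σ_i = p''(x_i). Step sizes h_i = 1, 2; slopes of the chords Δ_i = (y_(i+1) - y_i)/h_i = -8, -7/2.
  1·σ_0 + 6·σ_1 + 2·σ_2 = 6(Δ_1 - Δ_0) = 27
Natural end conditions: σ_0 = σ_2 = 0.
Solving: σ_0 = 0, σ_1 = 9/2, σ_2 = 0.

4.5000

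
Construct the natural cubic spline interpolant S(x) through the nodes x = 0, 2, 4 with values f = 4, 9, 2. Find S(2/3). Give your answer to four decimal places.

6.5556

Put M_i = S'' at the i-th knot. Here h = (2, 2) and Δ = (5/2, -7/2), so the interior equations h_(i-1)·M_(i-1) + 2(h_(i-1)+h_i)·M_i + h_i·M_(i+1) = 6(Δ_i − Δ_(i-1)) read
  2·M_0 + 8·M_1 + 2·M_2 = 6(Δ_1 - Δ_0) = -36
Natural end conditions: M_0 = M_2 = 0.
Hence M_0 = 0, M_1 = -9/2, M_2 = 0.
On [0, 2], S(x) = 4 + 4·x + 0·x² - 3/8·x³.
With x = 2/3: S(2/3) = 59/9.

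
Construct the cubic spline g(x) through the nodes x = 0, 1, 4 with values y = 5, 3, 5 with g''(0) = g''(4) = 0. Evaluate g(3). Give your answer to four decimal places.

With M_i denoting the second derivative at x_i, h_i = 1, 3, and Δ_i = (y_(i+1) − y_i)/h_i = -2, 2/3:
  1·M_0 + 8·M_1 + 3·M_2 = 6(Δ_1 - Δ_0) = 16
Natural end conditions: M_0 = M_2 = 0.
Forward elimination and back-substitution give M_0 = 0, M_1 = 2, M_2 = 0.
On [1, 4], g(x) = 3 - 4/3·(x - 1) + 1·(x - 1)² - 1/9·(x - 1)³.
With (x - 1) = 2: g(3) = 31/9.

3.4444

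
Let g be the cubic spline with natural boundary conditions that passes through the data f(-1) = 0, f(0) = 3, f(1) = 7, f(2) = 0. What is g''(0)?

Write M_i for g''(x_i). With h_i = 1, 1, 1 and divided differences Δ_i = 3, 4, -7, the continuity of g' gives the tridiagonal system
  1·M_0 + 4·M_1 + 1·M_2 = 6(Δ_1 - Δ_0) = 6
  1·M_1 + 4·M_2 + 1·M_3 = 6(Δ_2 - Δ_1) = -66
Natural end conditions: M_0 = M_3 = 0.
Forward elimination and back-substitution give M_0 = 0, M_1 = 6, M_2 = -18, M_3 = 0.

6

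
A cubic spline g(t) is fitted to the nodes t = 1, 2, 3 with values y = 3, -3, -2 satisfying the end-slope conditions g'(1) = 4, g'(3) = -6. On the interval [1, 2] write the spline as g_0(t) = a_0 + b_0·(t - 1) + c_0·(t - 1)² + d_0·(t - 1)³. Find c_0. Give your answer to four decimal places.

Let σ_i = g''(x_i). Step sizes h_i = 1, 1; slopes of the chords Δ_i = (y_(i+1) - y_i)/h_i = -6, 1.
  1·σ_0 + 4·σ_1 + 1·σ_2 = 6(Δ_1 - Δ_0) = 42
Clamped end conditions give two more equations: 2h_0·σ_0 + h_0·σ_1 = 6(Δ_0 - g'(1)) = -60 and h_1·σ_1 + 2h_1·σ_2 = 6(g'(3) - Δ_1) = -42.
Forward elimination and back-substitution give σ_0 = -91/2, σ_1 = 31, σ_2 = -73/2.
On [1, 2], with g_0(t) = a_0 + b_0·(t - 1) + c_0·(t - 1)² + d_0·(t - 1)³: c_0 = σ_0/2 = -91/4, d_0 = (σ_1 - σ_0)/(6h_0) = 51/4, b_0 = Δ_0 - h_0(2σ_0 + σ_1)/6 = 4.

-22.7500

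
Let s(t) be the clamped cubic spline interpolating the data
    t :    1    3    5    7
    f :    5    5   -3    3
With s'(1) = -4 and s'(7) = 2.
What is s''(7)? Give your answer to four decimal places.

Put M_i = s'' at the i-th knot. Here h = (2, 2, 2) and Δ = (0, -4, 3), so the interior equations h_(i-1)·M_(i-1) + 2(h_(i-1)+h_i)·M_i + h_i·M_(i+1) = 6(Δ_i − Δ_(i-1)) read
  2·M_0 + 8·M_1 + 2·M_2 = 6(Δ_1 - Δ_0) = -24
  2·M_1 + 8·M_2 + 2·M_3 = 6(Δ_2 - Δ_1) = 42
Clamped end conditions give two more equations: 2h_0·M_0 + h_0·M_1 = 6(Δ_0 - s'(1)) = 24 and h_2·M_2 + 2h_2·M_3 = 6(s'(7) - Δ_2) = -6.
Hence M_0 = 49/5, M_1 = -38/5, M_2 = 43/5, M_3 = -29/5.

-5.8000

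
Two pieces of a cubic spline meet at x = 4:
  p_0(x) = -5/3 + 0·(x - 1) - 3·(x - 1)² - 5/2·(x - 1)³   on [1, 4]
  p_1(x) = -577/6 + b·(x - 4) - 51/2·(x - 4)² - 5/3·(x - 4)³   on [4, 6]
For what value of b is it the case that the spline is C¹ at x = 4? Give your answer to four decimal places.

p_0'(x) = 0 - 6·(x - 1) - 15/2·(x - 1)², so p_0'(4) = -171/2. On the right, p_1'(4) = b, so b = -171/2.

-85.5000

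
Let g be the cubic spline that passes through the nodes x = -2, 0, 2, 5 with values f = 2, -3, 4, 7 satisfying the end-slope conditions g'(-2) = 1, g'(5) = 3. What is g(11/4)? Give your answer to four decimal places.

5.4151

Let M_i = g''(x_i). Step sizes h_i = 2, 2, 3; slopes of the chords Δ_i = (y_(i+1) - y_i)/h_i = -5/2, 7/2, 1.
  2·M_0 + 8·M_1 + 2·M_2 = 6(Δ_1 - Δ_0) = 36
  2·M_1 + 10·M_2 + 3·M_3 = 6(Δ_2 - Δ_1) = -15
Clamped end conditions give two more equations: 2h_0·M_0 + h_0·M_1 = 6(Δ_0 - g'(-2)) = -21 and h_2·M_2 + 2h_2·M_3 = 6(g'(5) - Δ_2) = 12.
Forward elimination and back-substitution give M_0 = -340/37, M_1 = 583/74, M_2 = -160/37, M_3 = 154/37.
On [2, 5], g(x) = 4 + 120/37·(x - 2) - 80/37·(x - 2)² + 157/333·(x - 2)³.
With (x - 2) = 3/4: g(11/4) = 12823/2368.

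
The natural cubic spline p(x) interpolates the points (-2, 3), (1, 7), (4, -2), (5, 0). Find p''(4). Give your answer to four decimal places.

5.0345

Put M_i = p'' at the i-th knot. Here h = (3, 3, 1) and Δ = (4/3, -3, 2), so the interior equations h_(i-1)·M_(i-1) + 2(h_(i-1)+h_i)·M_i + h_i·M_(i+1) = 6(Δ_i − Δ_(i-1)) read
  3·M_0 + 12·M_1 + 3·M_2 = 6(Δ_1 - Δ_0) = -26
  3·M_1 + 8·M_2 + 1·M_3 = 6(Δ_2 - Δ_1) = 30
Natural end conditions: M_0 = M_3 = 0.
Forward elimination and back-substitution give M_0 = 0, M_1 = -298/87, M_2 = 146/29, M_3 = 0.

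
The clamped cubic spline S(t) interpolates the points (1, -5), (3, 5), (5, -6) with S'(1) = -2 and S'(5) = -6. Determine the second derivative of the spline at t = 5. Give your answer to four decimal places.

6.1250

With m_i denoting the second derivative at x_i, h_i = 2, 2, and Δ_i = (y_(i+1) − y_i)/h_i = 5, -11/2:
  2·m_0 + 8·m_1 + 2·m_2 = 6(Δ_1 - Δ_0) = -63
Clamped end conditions give two more equations: 2h_0·m_0 + h_0·m_1 = 6(Δ_0 - S'(1)) = 42 and h_1·m_1 + 2h_1·m_2 = 6(S'(5) - Δ_1) = -3.
Forward elimination and back-substitution give m_0 = 139/8, m_1 = -55/4, m_2 = 49/8.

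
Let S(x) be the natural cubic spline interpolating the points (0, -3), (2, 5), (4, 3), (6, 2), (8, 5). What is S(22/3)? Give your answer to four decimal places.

Let M_i = S''(x_i). Step sizes h_i = 2, 2, 2, 2; slopes of the chords Δ_i = (y_(i+1) - y_i)/h_i = 4, -1, -1/2, 3/2.
  2·M_0 + 8·M_1 + 2·M_2 = 6(Δ_1 - Δ_0) = -30
  2·M_1 + 8·M_2 + 2·M_3 = 6(Δ_2 - Δ_1) = 3
  2·M_2 + 8·M_3 + 2·M_4 = 6(Δ_3 - Δ_2) = 12
Natural end conditions: M_0 = M_4 = 0.
Solving the tridiagonal system: M_0 = 0, M_1 = -225/56, M_2 = 15/14, M_3 = 69/56, M_4 = 0.
On [6, 8], S(x) = 2 + 19/28·(x - 6) + 69/112·(x - 6)² - 23/224·(x - 6)³.
With (x - 6) = 4/3: S(22/3) = 710/189.

3.7566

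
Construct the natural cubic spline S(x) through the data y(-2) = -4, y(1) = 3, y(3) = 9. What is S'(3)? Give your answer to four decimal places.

3.1333

Let m_i = S''(x_i). Step sizes h_i = 3, 2; slopes of the chords Δ_i = (y_(i+1) - y_i)/h_i = 7/3, 3.
  3·m_0 + 10·m_1 + 2·m_2 = 6(Δ_1 - Δ_0) = 4
Natural end conditions: m_0 = m_2 = 0.
Hence m_0 = 0, m_1 = 2/5, m_2 = 0.
On [1, 3], S'(x) = b_1 + 2c_1·(x - 1) + 3d_1·(x - 1)² with b_1 = Δ_1 - h_1(2m_1 + m_2)/6 = 41/15, c_1 = m_1/2 = 1/5, d_1 = (m_2 - m_1)/(6h_1) = -1/30. So S'(3) = 47/15.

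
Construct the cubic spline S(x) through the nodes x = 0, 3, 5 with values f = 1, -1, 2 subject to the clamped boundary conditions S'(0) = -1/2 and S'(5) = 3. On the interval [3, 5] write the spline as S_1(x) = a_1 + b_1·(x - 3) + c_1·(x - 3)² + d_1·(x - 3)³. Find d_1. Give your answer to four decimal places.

Put σ_i = S'' at the i-th knot. Here h = (3, 2) and Δ = (-2/3, 3/2), so the interior equations h_(i-1)·σ_(i-1) + 2(h_(i-1)+h_i)·σ_i + h_i·σ_(i+1) = 6(Δ_i − Δ_(i-1)) read
  3·σ_0 + 10·σ_1 + 2·σ_2 = 6(Δ_1 - Δ_0) = 13
Clamped end conditions give two more equations: 2h_0·σ_0 + h_0·σ_1 = 6(Δ_0 - S'(0)) = -1 and h_1·σ_1 + 2h_1·σ_2 = 6(S'(5) - Δ_1) = 9.
Solving the tridiagonal system: σ_0 = -23/30, σ_1 = 6/5, σ_2 = 33/20.
On [3, 5], with S_1(x) = a_1 + b_1·(x - 3) + c_1·(x - 3)² + d_1·(x - 3)³: c_1 = σ_1/2 = 3/5, d_1 = (σ_2 - σ_1)/(6h_1) = 3/80, b_1 = Δ_1 - h_1(2σ_1 + σ_2)/6 = 3/20.

0.0375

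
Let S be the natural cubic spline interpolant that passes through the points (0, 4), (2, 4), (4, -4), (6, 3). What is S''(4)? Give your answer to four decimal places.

6.8000

Write M_i for S''(x_i). With h_i = 2, 2, 2 and divided differences Δ_i = 0, -4, 7/2, the continuity of S' gives the tridiagonal system
  2·M_0 + 8·M_1 + 2·M_2 = 6(Δ_1 - Δ_0) = -24
  2·M_1 + 8·M_2 + 2·M_3 = 6(Δ_2 - Δ_1) = 45
Natural end conditions: M_0 = M_3 = 0.
Solving: M_0 = 0, M_1 = -47/10, M_2 = 34/5, M_3 = 0.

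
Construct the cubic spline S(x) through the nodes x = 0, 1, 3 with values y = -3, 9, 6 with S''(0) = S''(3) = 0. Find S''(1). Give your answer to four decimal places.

-13.5000

Put M_i = S'' at the i-th knot. Here h = (1, 2) and Δ = (12, -3/2), so the interior equations h_(i-1)·M_(i-1) + 2(h_(i-1)+h_i)·M_i + h_i·M_(i+1) = 6(Δ_i − Δ_(i-1)) read
  1·M_0 + 6·M_1 + 2·M_2 = 6(Δ_1 - Δ_0) = -81
Natural end conditions: M_0 = M_2 = 0.
Forward elimination and back-substitution give M_0 = 0, M_1 = -27/2, M_2 = 0.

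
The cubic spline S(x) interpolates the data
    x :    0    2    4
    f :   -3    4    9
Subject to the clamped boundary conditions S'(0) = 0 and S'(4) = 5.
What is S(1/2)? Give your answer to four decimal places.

Put σ_i = S'' at the i-th knot. Here h = (2, 2) and Δ = (7/2, 5/2), so the interior equations h_(i-1)·σ_(i-1) + 2(h_(i-1)+h_i)·σ_i + h_i·σ_(i+1) = 6(Δ_i − Δ_(i-1)) read
  2·σ_0 + 8·σ_1 + 2·σ_2 = 6(Δ_1 - Δ_0) = -6
Clamped end conditions give two more equations: 2h_0·σ_0 + h_0·σ_1 = 6(Δ_0 - S'(0)) = 21 and h_1·σ_1 + 2h_1·σ_2 = 6(S'(4) - Δ_1) = 15.
Solving the tridiagonal system: σ_0 = 29/4, σ_1 = -4, σ_2 = 23/4.
On [0, 2], S(x) = -3 + 0·x + 29/8·x² - 15/16·x³.
With x = 1/2: S(1/2) = -283/128.

-2.2109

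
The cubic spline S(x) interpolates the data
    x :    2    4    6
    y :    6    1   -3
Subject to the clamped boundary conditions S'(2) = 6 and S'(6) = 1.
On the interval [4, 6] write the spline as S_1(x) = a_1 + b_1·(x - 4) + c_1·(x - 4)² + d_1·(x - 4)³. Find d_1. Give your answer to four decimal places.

Put m_i = S'' at the i-th knot. Here h = (2, 2) and Δ = (-5/2, -2), so the interior equations h_(i-1)·m_(i-1) + 2(h_(i-1)+h_i)·m_i + h_i·m_(i+1) = 6(Δ_i − Δ_(i-1)) read
  2·m_0 + 8·m_1 + 2·m_2 = 6(Δ_1 - Δ_0) = 3
Clamped end conditions give two more equations: 2h_0·m_0 + h_0·m_1 = 6(Δ_0 - S'(2)) = -51 and h_1·m_1 + 2h_1·m_2 = 6(S'(6) - Δ_1) = 18.
Solving the tridiagonal system: m_0 = -115/8, m_1 = 13/4, m_2 = 23/8.
On [4, 6], with S_1(x) = a_1 + b_1·(x - 4) + c_1·(x - 4)² + d_1·(x - 4)³: c_1 = m_1/2 = 13/8, d_1 = (m_2 - m_1)/(6h_1) = -1/32, b_1 = Δ_1 - h_1(2m_1 + m_2)/6 = -41/8.

-0.0313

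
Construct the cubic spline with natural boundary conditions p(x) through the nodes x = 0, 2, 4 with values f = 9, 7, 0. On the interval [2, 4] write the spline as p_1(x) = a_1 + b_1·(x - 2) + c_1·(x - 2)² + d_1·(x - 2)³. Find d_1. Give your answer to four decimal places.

0.1563

Let M_i = p''(x_i). Step sizes h_i = 2, 2; slopes of the chords Δ_i = (y_(i+1) - y_i)/h_i = -1, -7/2.
  2·M_0 + 8·M_1 + 2·M_2 = 6(Δ_1 - Δ_0) = -15
Natural end conditions: M_0 = M_2 = 0.
Solving the tridiagonal system: M_0 = 0, M_1 = -15/8, M_2 = 0.
On [2, 4], with p_1(x) = a_1 + b_1·(x - 2) + c_1·(x - 2)² + d_1·(x - 2)³: c_1 = M_1/2 = -15/16, d_1 = (M_2 - M_1)/(6h_1) = 5/32, b_1 = Δ_1 - h_1(2M_1 + M_2)/6 = -9/4.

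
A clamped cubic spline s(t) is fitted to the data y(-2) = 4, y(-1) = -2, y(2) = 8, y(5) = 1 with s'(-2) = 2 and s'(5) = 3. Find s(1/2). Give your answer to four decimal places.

-0.0242

Let σ_i = s''(x_i). Step sizes h_i = 1, 3, 3; slopes of the chords Δ_i = (y_(i+1) - y_i)/h_i = -6, 10/3, -7/3.
  1·σ_0 + 8·σ_1 + 3·σ_2 = 6(Δ_1 - Δ_0) = 56
  3·σ_1 + 12·σ_2 + 3·σ_3 = 6(Δ_2 - Δ_1) = -34
Clamped end conditions give two more equations: 2h_0·σ_0 + h_0·σ_1 = 6(Δ_0 - s'(-2)) = -48 and h_2·σ_2 + 2h_2·σ_3 = 6(s'(5) - Δ_2) = 32.
Hence σ_0 = -964/31, σ_1 = 440/31, σ_2 = -820/93, σ_3 = 302/31.
On [-1, 2], s(t) = -2 - 200/31·(t + 1) + 220/31·(t + 1)² - 1070/837·(t + 1)³.
With (t + 1) = 3/2: s(1/2) = -3/124.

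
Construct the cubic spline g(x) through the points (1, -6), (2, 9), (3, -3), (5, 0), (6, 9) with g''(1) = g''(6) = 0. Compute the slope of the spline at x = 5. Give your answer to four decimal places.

With σ_i denoting the second derivative at x_i, h_i = 1, 1, 2, 1, and Δ_i = (y_(i+1) − y_i)/h_i = 15, -12, 3/2, 9:
  1·σ_0 + 4·σ_1 + 1·σ_2 = 6(Δ_1 - Δ_0) = -162
  1·σ_1 + 6·σ_2 + 2·σ_3 = 6(Δ_2 - Δ_1) = 81
  2·σ_2 + 6·σ_3 + 1·σ_4 = 6(Δ_3 - Δ_2) = 45
Natural end conditions: σ_0 = σ_4 = 0.
Hence σ_0 = 0, σ_1 = -2790/61, σ_2 = 1278/61, σ_3 = 63/122, σ_4 = 0.
On [5, 6], g'(x) = b_3 + 2c_3·(x - 5) + 3d_3·(x - 5)² with b_3 = Δ_3 - h_3(2σ_3 + σ_4)/6 = 1077/122, c_3 = σ_3/2 = 63/244, d_3 = (σ_4 - σ_3)/(6h_3) = -21/244. So g'(5) = 1077/122.

8.8279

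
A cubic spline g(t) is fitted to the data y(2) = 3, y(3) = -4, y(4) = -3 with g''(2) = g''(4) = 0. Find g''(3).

12

Let σ_i = g''(x_i). Step sizes h_i = 1, 1; slopes of the chords Δ_i = (y_(i+1) - y_i)/h_i = -7, 1.
  1·σ_0 + 4·σ_1 + 1·σ_2 = 6(Δ_1 - Δ_0) = 48
Natural end conditions: σ_0 = σ_2 = 0.
Forward elimination and back-substitution give σ_0 = 0, σ_1 = 12, σ_2 = 0.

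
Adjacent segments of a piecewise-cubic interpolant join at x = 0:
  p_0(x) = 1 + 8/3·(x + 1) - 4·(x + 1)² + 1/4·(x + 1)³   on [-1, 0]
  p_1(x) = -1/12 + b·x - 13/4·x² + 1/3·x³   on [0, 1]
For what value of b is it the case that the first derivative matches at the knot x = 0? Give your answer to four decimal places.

p_0'(x) = 8/3 - 8·(x + 1) + 3/4·(x + 1)², so p_0'(0) = -55/12. On the right, p_1'(0) = b, so b = -55/12.

-4.5833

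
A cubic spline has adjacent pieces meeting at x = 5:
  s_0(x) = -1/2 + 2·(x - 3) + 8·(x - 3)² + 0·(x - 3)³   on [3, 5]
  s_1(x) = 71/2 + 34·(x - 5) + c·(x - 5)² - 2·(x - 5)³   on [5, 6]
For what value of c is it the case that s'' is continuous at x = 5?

s_0''(x) = 16 + 0·(x - 3), so s_0''(5) = 16. On the right, s_1''(5) = 2c, so c = 8.

8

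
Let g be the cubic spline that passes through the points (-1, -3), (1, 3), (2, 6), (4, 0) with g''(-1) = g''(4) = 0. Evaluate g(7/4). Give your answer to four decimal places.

5.5473

Let m_i = g''(x_i). Step sizes h_i = 2, 1, 2; slopes of the chords Δ_i = (y_(i+1) - y_i)/h_i = 3, 3, -3.
  2·m_0 + 6·m_1 + 1·m_2 = 6(Δ_1 - Δ_0) = 0
  1·m_1 + 6·m_2 + 2·m_3 = 6(Δ_2 - Δ_1) = -36
Natural end conditions: m_0 = m_3 = 0.
Solving the tridiagonal system: m_0 = 0, m_1 = 36/35, m_2 = -216/35, m_3 = 0.
On [1, 2], g(x) = 3 + 129/35·(x - 1) + 18/35·(x - 1)² - 6/5·(x - 1)³.
With (x - 1) = 3/4: g(7/4) = 6213/1120.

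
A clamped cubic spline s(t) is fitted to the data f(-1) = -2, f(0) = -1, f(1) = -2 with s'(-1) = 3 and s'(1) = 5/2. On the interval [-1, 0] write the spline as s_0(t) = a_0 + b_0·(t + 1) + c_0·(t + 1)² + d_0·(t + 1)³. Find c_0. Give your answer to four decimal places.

Write σ_i for s''(x_i). With h_i = 1, 1 and divided differences Δ_i = 1, -1, the continuity of s' gives the tridiagonal system
  1·σ_0 + 4·σ_1 + 1·σ_2 = 6(Δ_1 - Δ_0) = -12
Clamped end conditions give two more equations: 2h_0·σ_0 + h_0·σ_1 = 6(Δ_0 - s'(-1)) = -12 and h_1·σ_1 + 2h_1·σ_2 = 6(s'(1) - Δ_1) = 21.
Hence σ_0 = -13/4, σ_1 = -11/2, σ_2 = 53/4.
On [-1, 0], with s_0(t) = a_0 + b_0·(t + 1) + c_0·(t + 1)² + d_0·(t + 1)³: c_0 = σ_0/2 = -13/8, d_0 = (σ_1 - σ_0)/(6h_0) = -3/8, b_0 = Δ_0 - h_0(2σ_0 + σ_1)/6 = 3.

-1.6250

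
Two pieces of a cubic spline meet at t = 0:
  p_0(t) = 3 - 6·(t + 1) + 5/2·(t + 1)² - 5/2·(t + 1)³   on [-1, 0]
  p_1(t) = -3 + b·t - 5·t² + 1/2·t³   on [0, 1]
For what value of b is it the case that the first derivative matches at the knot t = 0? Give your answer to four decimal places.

p_0'(t) = -6 + 5·(t + 1) - 15/2·(t + 1)², so p_0'(0) = -17/2. On the right, p_1'(0) = b, so b = -17/2.

-8.5000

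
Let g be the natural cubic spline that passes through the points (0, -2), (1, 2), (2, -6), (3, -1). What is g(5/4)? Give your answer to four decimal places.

0.3344

Put M_i = g'' at the i-th knot. Here h = (1, 1, 1) and Δ = (4, -8, 5), so the interior equations h_(i-1)·M_(i-1) + 2(h_(i-1)+h_i)·M_i + h_i·M_(i+1) = 6(Δ_i − Δ_(i-1)) read
  1·M_0 + 4·M_1 + 1·M_2 = 6(Δ_1 - Δ_0) = -72
  1·M_1 + 4·M_2 + 1·M_3 = 6(Δ_2 - Δ_1) = 78
Natural end conditions: M_0 = M_3 = 0.
Solving the tridiagonal system: M_0 = 0, M_1 = -122/5, M_2 = 128/5, M_3 = 0.
On [1, 2], g(t) = 2 - 62/15·(t - 1) - 61/5·(t - 1)² + 25/3·(t - 1)³.
With (t - 1) = 1/4: g(5/4) = 107/320.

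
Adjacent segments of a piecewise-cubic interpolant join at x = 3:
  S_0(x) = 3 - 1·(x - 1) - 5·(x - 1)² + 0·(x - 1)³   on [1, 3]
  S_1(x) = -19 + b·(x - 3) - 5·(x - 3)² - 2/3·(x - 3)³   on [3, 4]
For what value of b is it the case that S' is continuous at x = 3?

-21

S_0'(x) = -1 - 10·(x - 1) + 0·(x - 1)², so S_0'(3) = -21. On the right, S_1'(3) = b, so b = -21.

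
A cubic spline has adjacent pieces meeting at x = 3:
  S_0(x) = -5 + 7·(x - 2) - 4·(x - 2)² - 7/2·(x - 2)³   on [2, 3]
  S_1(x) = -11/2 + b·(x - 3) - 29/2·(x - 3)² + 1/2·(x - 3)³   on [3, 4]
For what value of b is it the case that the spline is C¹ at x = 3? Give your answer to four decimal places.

S_0'(x) = 7 - 8·(x - 2) - 21/2·(x - 2)², so S_0'(3) = -23/2. On the right, S_1'(3) = b, so b = -23/2.

-11.5000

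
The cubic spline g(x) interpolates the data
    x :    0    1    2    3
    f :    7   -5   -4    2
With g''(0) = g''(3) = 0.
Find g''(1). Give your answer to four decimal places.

18.8000

Put m_i = g'' at the i-th knot. Here h = (1, 1, 1) and Δ = (-12, 1, 6), so the interior equations h_(i-1)·m_(i-1) + 2(h_(i-1)+h_i)·m_i + h_i·m_(i+1) = 6(Δ_i − Δ_(i-1)) read
  1·m_0 + 4·m_1 + 1·m_2 = 6(Δ_1 - Δ_0) = 78
  1·m_1 + 4·m_2 + 1·m_3 = 6(Δ_2 - Δ_1) = 30
Natural end conditions: m_0 = m_3 = 0.
Hence m_0 = 0, m_1 = 94/5, m_2 = 14/5, m_3 = 0.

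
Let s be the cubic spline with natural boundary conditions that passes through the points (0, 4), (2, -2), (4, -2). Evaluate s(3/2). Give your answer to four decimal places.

With M_i denoting the second derivative at x_i, h_i = 2, 2, and Δ_i = (y_(i+1) − y_i)/h_i = -3, 0:
  2·M_0 + 8·M_1 + 2·M_2 = 6(Δ_1 - Δ_0) = 18
Natural end conditions: M_0 = M_2 = 0.
Forward elimination and back-substitution give M_0 = 0, M_1 = 9/4, M_2 = 0.
On [0, 2], s(x) = 4 - 15/4·x + 0·x² + 3/16·x³.
With x = 3/2: s(3/2) = -127/128.

-0.9922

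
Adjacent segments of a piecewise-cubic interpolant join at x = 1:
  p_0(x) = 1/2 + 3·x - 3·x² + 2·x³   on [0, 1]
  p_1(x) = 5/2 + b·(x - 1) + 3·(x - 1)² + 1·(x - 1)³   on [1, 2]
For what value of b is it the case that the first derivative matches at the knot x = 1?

p_0'(x) = 3 - 6·x + 6·x², so p_0'(1) = 3. On the right, p_1'(1) = b, so b = 3.

3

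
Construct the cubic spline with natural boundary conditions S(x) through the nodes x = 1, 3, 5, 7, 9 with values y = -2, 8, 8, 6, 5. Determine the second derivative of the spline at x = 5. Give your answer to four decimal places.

With m_i denoting the second derivative at x_i, h_i = 2, 2, 2, 2, and Δ_i = (y_(i+1) − y_i)/h_i = 5, 0, -1, -1/2:
  2·m_0 + 8·m_1 + 2·m_2 = 6(Δ_1 - Δ_0) = -30
  2·m_1 + 8·m_2 + 2·m_3 = 6(Δ_2 - Δ_1) = -6
  2·m_2 + 8·m_3 + 2·m_4 = 6(Δ_3 - Δ_2) = 3
Natural end conditions: m_0 = m_4 = 0.
Solving the tridiagonal system: m_0 = 0, m_1 = -423/112, m_2 = 3/28, m_3 = 39/112, m_4 = 0.

0.1071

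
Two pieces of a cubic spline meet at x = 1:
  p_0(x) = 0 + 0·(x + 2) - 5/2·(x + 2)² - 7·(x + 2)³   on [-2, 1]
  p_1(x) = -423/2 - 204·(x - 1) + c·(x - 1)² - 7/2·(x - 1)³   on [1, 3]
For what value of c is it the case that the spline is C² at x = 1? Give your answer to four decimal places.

p_0''(x) = -5 - 42·(x + 2), so p_0''(1) = -131. On the right, p_1''(1) = 2c, so c = -131/2.

-65.5000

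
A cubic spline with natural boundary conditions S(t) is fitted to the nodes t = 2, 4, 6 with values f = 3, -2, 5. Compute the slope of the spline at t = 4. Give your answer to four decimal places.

0.5000

Put M_i = S'' at the i-th knot. Here h = (2, 2) and Δ = (-5/2, 7/2), so the interior equations h_(i-1)·M_(i-1) + 2(h_(i-1)+h_i)·M_i + h_i·M_(i+1) = 6(Δ_i − Δ_(i-1)) read
  2·M_0 + 8·M_1 + 2·M_2 = 6(Δ_1 - Δ_0) = 36
Natural end conditions: M_0 = M_2 = 0.
Solving: M_0 = 0, M_1 = 9/2, M_2 = 0.
On [4, 6], S'(t) = b_1 + 2c_1·(t - 4) + 3d_1·(t - 4)² with b_1 = Δ_1 - h_1(2M_1 + M_2)/6 = 1/2, c_1 = M_1/2 = 9/4, d_1 = (M_2 - M_1)/(6h_1) = -3/8. So S'(4) = 1/2.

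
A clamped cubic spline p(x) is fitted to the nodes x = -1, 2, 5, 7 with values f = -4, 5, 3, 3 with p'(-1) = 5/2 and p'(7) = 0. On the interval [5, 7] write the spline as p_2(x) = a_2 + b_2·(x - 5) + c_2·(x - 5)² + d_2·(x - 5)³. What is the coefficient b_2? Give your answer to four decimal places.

Let M_i = p''(x_i). Step sizes h_i = 3, 3, 2; slopes of the chords Δ_i = (y_(i+1) - y_i)/h_i = 3, -2/3, 0.
  3·M_0 + 12·M_1 + 3·M_2 = 6(Δ_1 - Δ_0) = -22
  3·M_1 + 10·M_2 + 2·M_3 = 6(Δ_2 - Δ_1) = 4
Clamped end conditions give two more equations: 2h_0·M_0 + h_0·M_1 = 6(Δ_0 - p'(-1)) = 3 and h_2·M_2 + 2h_2·M_3 = 6(p'(7) - Δ_2) = 0.
Forward elimination and back-substitution give M_0 = 103/57, M_1 = -149/57, M_2 = 25/19, M_3 = -25/38.
On [5, 7], with p_2(x) = a_2 + b_2·(x - 5) + c_2·(x - 5)² + d_2·(x - 5)³: c_2 = M_2/2 = 25/38, d_2 = (M_3 - M_2)/(6h_2) = -25/152, b_2 = Δ_2 - h_2(2M_2 + M_3)/6 = -25/38.

-0.6579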